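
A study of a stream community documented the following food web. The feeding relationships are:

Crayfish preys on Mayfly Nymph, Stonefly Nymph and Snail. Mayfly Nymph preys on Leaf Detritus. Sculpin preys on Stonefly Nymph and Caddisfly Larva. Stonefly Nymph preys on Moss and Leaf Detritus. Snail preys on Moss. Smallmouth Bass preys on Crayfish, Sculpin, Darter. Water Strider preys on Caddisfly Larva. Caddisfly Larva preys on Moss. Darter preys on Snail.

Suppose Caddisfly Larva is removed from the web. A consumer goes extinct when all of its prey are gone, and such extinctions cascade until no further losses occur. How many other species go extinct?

Remove Caddisfly Larva.
Round 1: Water Strider (all prey gone) → extinct.
No further losses. Total secondary extinctions: 1.

1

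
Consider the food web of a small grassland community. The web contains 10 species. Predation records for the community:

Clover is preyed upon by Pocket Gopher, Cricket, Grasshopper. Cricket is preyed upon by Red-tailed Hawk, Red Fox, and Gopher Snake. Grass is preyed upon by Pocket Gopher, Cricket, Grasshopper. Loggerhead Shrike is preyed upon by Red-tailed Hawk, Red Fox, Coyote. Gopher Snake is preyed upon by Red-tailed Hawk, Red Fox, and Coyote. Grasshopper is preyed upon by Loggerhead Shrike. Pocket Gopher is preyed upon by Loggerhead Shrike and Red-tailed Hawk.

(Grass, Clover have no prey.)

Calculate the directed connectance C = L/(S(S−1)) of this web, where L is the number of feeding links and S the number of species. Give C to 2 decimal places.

C = 0.20

The web has S = 10 species and L = 18 feeding links.
C = L / (S(S−1)) = 18 / 90 = 0.2000 ≈ 0.20.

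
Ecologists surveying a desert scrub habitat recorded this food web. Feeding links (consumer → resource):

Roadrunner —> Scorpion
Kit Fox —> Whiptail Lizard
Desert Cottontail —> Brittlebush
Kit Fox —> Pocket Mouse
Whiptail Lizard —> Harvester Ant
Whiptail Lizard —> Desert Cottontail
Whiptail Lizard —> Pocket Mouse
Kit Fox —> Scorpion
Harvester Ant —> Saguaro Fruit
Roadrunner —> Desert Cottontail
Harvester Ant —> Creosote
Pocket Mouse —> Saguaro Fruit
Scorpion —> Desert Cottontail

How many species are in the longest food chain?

One longest chain: Brittlebush → Desert Cottontail → Scorpion → Roadrunner.
It has 4 species and 3 links.

4 species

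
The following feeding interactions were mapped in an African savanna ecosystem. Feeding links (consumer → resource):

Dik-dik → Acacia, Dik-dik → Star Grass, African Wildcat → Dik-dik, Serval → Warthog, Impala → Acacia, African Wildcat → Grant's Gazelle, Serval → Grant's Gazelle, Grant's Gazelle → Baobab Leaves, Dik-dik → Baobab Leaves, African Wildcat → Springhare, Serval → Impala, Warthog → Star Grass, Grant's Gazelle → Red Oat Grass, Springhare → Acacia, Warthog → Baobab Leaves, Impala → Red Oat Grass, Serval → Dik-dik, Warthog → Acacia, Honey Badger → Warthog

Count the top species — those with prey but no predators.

3

Top species (has prey, but nothing eats it): Serval, African Wildcat, Honey Badger.
Count: 3.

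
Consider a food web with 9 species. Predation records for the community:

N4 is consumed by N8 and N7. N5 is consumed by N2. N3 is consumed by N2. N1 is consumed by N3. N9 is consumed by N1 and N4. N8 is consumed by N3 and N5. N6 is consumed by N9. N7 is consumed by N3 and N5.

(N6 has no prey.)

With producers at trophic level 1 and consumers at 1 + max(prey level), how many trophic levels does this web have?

Producers (level 1): N6.
N6 → N9 → N4 → N8 → N3 → N2 gives N2 level 6.
No species has a prey at level 6, so no species reaches level 7.

6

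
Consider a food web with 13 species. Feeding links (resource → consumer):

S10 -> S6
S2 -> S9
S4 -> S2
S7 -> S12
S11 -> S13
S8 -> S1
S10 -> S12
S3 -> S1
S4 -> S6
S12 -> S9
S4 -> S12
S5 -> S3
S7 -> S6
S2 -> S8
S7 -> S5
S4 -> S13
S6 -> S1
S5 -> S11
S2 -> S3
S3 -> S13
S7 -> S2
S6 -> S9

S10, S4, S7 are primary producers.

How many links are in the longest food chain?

One longest chain: S4 → S2 → S3 → S13.
It has 4 species and 3 links.

3 links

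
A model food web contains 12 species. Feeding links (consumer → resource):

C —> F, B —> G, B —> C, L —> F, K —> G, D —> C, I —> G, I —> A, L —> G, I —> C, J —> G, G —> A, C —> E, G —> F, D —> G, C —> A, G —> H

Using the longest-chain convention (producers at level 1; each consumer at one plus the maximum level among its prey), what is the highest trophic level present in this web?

Producers (level 1): A, H, E, F.
A → G → L gives L level 3.
No species has a prey at level 3, so no species reaches level 4.

3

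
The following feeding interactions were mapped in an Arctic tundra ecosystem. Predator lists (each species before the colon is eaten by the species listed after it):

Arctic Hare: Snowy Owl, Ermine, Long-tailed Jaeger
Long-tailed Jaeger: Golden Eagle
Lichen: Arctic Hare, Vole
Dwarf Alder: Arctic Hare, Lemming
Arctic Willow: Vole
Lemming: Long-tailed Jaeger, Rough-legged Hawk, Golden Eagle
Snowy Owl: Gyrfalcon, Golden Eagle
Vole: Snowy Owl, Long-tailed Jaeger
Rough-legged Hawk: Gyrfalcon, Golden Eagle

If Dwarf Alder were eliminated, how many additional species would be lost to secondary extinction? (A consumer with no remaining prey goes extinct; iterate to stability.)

2

Remove Dwarf Alder.
Round 1: Lemming (all prey gone) → extinct.
Round 2: Rough-legged Hawk (all prey gone) → extinct.
No further losses. Total secondary extinctions: 2.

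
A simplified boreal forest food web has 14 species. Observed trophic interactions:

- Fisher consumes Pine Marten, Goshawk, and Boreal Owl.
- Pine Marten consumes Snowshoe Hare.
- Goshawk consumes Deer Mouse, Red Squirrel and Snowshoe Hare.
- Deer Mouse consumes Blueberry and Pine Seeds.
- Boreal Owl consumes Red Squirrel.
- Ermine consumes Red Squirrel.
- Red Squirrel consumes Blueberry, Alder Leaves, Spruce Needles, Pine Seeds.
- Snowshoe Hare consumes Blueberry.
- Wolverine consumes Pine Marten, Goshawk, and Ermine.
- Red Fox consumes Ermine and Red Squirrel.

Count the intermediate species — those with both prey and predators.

7

Intermediate species (has both prey and predators): Red Squirrel, Snowshoe Hare, Deer Mouse, Goshawk, Pine Marten, Boreal Owl, Ermine.
Count: 7.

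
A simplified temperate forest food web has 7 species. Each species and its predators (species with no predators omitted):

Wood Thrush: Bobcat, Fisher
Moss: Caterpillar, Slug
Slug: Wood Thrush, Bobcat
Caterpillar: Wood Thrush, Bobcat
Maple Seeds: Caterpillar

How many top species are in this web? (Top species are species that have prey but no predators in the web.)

Top species (has prey, but nothing eats it): Bobcat, Fisher.
Count: 2.

2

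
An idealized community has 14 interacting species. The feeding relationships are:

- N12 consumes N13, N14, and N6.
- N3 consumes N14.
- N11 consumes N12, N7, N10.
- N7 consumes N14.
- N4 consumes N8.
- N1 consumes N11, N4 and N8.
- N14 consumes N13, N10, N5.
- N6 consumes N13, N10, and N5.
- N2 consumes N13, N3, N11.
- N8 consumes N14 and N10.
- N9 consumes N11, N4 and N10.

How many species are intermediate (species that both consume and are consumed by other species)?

Intermediate species (has both prey and predators): N14, N6, N7, N8, N12, N3, N4, N11.
Count: 8.

8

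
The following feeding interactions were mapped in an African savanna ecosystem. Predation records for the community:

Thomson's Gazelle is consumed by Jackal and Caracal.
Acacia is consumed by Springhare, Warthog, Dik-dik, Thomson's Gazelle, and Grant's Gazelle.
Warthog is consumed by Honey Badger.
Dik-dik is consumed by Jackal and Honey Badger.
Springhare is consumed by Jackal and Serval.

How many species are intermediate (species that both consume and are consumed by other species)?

4

Intermediate species (has both prey and predators): Dik-dik, Warthog, Thomson's Gazelle, Springhare.
Count: 4.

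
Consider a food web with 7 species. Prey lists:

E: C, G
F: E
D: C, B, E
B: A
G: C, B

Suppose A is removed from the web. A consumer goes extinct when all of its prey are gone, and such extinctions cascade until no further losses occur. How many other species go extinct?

1

Remove A.
Round 1: B (all prey gone) → extinct.
No further losses. Total secondary extinctions: 1.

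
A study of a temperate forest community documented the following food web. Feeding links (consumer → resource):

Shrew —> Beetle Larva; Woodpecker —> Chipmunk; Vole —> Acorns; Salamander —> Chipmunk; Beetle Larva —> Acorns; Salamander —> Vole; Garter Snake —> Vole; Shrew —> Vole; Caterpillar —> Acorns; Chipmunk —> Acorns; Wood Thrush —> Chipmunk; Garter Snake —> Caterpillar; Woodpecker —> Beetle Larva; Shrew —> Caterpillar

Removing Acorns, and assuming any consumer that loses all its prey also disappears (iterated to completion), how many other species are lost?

Remove Acorns.
Round 1: Vole (all prey gone), Chipmunk (all prey gone), Beetle Larva (all prey gone), Caterpillar (all prey gone) → extinct.
Round 2: Salamander (all prey gone), Wood Thrush (all prey gone), Garter Snake (all prey gone), Woodpecker (all prey gone), Shrew (all prey gone) → extinct.
No further losses. Total secondary extinctions: 9.

9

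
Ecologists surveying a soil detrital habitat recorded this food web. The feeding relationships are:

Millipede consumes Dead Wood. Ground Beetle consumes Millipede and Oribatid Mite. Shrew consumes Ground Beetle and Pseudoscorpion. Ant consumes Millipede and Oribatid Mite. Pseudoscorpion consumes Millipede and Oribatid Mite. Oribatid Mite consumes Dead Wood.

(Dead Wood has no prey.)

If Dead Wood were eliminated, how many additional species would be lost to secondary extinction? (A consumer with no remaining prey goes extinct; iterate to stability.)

Remove Dead Wood.
Round 1: Millipede (all prey gone), Oribatid Mite (all prey gone) → extinct.
Round 2: Ant (all prey gone), Ground Beetle (all prey gone), Pseudoscorpion (all prey gone) → extinct.
Round 3: Shrew (all prey gone) → extinct.
No further losses. Total secondary extinctions: 6.

6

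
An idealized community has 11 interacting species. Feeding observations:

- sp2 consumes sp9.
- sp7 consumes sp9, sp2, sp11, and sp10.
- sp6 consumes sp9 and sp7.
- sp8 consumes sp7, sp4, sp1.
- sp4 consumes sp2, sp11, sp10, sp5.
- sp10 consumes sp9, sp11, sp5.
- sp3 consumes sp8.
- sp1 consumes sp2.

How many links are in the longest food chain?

One longest chain: sp9 → sp2 → sp1 → sp8 → sp3.
It has 5 species and 4 links.

4 links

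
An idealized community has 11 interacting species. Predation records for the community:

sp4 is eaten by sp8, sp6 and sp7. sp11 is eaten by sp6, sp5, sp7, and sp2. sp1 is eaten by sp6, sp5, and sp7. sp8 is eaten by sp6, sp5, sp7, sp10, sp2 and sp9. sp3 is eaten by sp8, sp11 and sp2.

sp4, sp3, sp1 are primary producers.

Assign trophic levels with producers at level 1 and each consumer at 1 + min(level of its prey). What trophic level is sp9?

Trophic level 3

sp4 is a producer → level 1.
sp8 eats sp4 → level 2.
sp9 eats sp8 → level 3.
No prey of sp9 is below level 2, so 3 is the minimum.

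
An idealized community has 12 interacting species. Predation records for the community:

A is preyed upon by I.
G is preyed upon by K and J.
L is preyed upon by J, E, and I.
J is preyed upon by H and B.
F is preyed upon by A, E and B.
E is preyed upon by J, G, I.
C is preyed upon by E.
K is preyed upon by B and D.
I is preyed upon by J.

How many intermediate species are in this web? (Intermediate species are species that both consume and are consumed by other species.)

6

Intermediate species (has both prey and predators): A, E, G, I, K, J.
Count: 6.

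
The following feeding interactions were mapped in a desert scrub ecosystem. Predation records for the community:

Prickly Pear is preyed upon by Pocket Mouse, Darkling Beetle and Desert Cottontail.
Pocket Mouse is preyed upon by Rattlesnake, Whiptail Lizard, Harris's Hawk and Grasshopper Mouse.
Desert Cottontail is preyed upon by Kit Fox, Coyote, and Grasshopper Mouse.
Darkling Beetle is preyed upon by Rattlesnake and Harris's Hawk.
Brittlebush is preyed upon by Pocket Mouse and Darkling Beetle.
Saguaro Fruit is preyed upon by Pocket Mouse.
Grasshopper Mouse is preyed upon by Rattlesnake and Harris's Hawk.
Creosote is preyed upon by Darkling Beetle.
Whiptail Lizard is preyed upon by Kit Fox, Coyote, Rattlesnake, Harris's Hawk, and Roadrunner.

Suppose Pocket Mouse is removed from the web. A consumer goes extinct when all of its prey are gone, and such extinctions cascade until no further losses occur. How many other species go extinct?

2

Remove Pocket Mouse.
Round 1: Whiptail Lizard (all prey gone) → extinct.
Round 2: Roadrunner (all prey gone) → extinct.
No further losses. Total secondary extinctions: 2.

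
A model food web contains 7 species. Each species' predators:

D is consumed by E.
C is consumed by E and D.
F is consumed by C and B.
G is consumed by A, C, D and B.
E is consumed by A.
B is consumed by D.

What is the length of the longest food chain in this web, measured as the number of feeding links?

One longest chain: G → C → D → E → A.
It has 5 species and 4 links.

4 links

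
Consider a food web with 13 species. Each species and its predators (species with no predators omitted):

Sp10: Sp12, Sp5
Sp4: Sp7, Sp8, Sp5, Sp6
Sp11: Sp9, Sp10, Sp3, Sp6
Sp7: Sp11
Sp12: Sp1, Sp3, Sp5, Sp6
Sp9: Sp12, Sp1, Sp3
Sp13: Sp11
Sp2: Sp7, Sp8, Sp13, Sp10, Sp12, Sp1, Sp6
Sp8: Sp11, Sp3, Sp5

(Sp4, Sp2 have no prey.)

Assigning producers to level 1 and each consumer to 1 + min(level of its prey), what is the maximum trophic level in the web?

4

Producers (level 1): Sp4, Sp2.
Following each consumer down to its lowest-level prey: Sp4 → Sp7 → Sp11 → Sp9 (levels 1 through 4).
All prey of Sp9 (Sp11 3) are at level 3 or above, so Sp9 is at level 1 + 3 = 4.
Every consumer has at least one prey at level 3 or below, so none exceeds level 4.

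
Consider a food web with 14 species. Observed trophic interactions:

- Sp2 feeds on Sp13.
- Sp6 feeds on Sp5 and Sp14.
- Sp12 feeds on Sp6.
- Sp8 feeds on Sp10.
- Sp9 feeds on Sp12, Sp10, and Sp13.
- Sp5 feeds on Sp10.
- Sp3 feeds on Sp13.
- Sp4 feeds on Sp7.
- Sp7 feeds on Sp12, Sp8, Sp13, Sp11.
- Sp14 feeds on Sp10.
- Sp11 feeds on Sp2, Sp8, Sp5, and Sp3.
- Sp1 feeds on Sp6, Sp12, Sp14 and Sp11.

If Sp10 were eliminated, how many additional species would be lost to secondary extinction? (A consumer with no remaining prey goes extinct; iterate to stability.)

Remove Sp10.
Round 1: Sp8 (all prey gone), Sp14 (all prey gone), Sp5 (all prey gone) → extinct.
Round 2: Sp6 (all prey gone) → extinct.
Round 3: Sp12 (all prey gone) → extinct.
No further losses. Total secondary extinctions: 5.

5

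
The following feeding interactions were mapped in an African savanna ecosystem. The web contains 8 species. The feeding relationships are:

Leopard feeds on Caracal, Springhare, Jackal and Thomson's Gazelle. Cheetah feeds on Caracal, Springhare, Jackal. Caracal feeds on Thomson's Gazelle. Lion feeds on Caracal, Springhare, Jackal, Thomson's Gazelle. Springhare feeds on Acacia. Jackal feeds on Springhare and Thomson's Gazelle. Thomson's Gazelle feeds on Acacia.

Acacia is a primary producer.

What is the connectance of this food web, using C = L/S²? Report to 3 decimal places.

C = 0.250

The web has S = 8 species and L = 16 feeding links.
C = L / S² = 16 / 64 = 0.2500 ≈ 0.250.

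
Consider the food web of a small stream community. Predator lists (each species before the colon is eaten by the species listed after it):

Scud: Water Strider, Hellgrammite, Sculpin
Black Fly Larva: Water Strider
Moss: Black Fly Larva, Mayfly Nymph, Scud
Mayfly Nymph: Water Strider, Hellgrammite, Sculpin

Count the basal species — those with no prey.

Basal species (no prey listed): Moss.
Count: 1.

1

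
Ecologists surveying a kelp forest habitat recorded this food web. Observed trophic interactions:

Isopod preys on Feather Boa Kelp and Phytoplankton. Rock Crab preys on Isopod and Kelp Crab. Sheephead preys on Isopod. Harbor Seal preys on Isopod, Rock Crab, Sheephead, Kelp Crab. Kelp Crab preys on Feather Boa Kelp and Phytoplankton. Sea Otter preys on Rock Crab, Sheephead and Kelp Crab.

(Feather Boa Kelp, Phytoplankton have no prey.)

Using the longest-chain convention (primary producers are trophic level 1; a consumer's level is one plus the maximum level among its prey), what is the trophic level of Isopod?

Trophic level 2

Feather Boa Kelp is a producer → level 1.
Isopod eats Feather Boa Kelp (level 1); other prey at levels: Phytoplankton 1 → level 2.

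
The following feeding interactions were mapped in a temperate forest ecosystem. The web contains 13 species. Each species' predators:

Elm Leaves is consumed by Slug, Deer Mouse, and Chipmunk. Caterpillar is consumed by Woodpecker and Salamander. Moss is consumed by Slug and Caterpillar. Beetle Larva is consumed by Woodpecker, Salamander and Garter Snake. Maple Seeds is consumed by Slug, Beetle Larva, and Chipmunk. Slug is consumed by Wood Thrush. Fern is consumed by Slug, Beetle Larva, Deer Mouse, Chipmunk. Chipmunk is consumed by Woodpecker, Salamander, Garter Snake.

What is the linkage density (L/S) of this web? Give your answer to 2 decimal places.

There are L = 21 links among S = 13 species.
L/S = 21/13 = 1.6154 ≈ 1.62.

L/S = 1.62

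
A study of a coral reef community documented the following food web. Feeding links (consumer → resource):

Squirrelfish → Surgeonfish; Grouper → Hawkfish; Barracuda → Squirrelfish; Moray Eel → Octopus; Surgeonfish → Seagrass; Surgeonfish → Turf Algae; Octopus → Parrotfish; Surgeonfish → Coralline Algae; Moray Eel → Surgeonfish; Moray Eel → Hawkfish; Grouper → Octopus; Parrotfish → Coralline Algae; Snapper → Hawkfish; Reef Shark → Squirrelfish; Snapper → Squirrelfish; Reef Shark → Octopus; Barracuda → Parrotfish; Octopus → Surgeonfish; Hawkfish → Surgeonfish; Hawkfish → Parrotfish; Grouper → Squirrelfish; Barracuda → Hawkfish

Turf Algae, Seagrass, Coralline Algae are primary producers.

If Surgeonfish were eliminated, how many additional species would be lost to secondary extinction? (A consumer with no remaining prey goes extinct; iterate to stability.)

Remove Surgeonfish.
Round 1: Squirrelfish (all prey gone) → extinct.
No further losses. Total secondary extinctions: 1.

1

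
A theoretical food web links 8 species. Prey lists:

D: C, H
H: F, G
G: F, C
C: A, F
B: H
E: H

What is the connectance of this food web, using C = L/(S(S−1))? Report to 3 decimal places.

C = 0.179

The web has S = 8 species and L = 10 feeding links.
C = L / (S(S−1)) = 10 / 56 = 0.1786 ≈ 0.179.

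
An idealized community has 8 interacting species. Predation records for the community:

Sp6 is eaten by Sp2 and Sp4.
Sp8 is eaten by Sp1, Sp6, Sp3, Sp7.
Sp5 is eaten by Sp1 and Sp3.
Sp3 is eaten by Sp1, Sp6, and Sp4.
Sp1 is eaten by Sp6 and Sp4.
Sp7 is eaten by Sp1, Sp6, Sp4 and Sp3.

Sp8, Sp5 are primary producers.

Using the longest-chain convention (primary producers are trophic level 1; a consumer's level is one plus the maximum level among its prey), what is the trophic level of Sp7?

Sp8 is a producer → level 1.
Sp7 eats Sp8 → level 2.

Trophic level 2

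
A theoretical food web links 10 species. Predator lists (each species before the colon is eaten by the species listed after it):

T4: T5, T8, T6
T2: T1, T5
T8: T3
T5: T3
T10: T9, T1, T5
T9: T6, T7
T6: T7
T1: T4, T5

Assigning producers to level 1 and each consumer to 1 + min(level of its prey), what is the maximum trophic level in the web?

Producers (level 1): T2, T10.
Following each consumer down to its lowest-level prey: T2 → T1 → T4 → T8 (levels 1 through 4).
All prey of T8 (T4 3) are at level 3 or above, so T8 is at level 1 + 3 = 4.
Every consumer has at least one prey at level 3 or below, so none exceeds level 4.

4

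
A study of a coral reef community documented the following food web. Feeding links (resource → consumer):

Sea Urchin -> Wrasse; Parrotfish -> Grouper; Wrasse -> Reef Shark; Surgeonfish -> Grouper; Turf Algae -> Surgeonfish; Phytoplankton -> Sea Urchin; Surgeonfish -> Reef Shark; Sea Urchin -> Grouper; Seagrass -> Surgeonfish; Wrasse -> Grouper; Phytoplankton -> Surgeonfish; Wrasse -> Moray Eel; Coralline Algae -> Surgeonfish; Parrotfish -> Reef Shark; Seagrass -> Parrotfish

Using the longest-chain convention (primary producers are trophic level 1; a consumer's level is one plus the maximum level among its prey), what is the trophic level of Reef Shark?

Trophic level 4

Phytoplankton is a producer → level 1.
Sea Urchin eats Phytoplankton → level 2.
Wrasse eats Sea Urchin → level 3.
Reef Shark eats Wrasse (level 3); other prey at levels: Surgeonfish 2, Parrotfish 2 → level 4.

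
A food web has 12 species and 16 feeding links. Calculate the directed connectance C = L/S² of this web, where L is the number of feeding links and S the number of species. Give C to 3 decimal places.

C = 0.111

The web has S = 12 species and L = 16 feeding links.
C = L / S² = 16 / 144 = 0.1111 ≈ 0.111.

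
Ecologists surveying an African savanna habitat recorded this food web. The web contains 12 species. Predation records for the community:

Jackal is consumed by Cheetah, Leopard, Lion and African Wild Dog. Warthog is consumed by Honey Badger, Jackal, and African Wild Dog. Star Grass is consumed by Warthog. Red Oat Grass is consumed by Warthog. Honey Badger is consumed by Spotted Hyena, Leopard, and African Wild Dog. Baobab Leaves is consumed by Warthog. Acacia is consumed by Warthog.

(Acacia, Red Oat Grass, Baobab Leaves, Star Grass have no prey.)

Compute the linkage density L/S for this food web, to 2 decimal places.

L/S = 1.17

There are L = 14 links among S = 12 species.
L/S = 14/12 = 1.1667 ≈ 1.17.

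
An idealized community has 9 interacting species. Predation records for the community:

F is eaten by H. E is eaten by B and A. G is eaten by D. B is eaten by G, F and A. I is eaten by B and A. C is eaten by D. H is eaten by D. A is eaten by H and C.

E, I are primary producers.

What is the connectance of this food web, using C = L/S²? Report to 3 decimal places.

The web has S = 9 species and L = 13 feeding links.
C = L / S² = 13 / 81 = 0.1605 ≈ 0.160.

C = 0.160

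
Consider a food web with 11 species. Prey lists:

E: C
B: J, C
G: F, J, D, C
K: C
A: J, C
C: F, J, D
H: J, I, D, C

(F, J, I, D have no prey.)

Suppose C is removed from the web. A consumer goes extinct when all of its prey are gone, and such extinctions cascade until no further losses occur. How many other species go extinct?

2

Remove C.
Round 1: E (all prey gone), K (all prey gone) → extinct.
No further losses. Total secondary extinctions: 2.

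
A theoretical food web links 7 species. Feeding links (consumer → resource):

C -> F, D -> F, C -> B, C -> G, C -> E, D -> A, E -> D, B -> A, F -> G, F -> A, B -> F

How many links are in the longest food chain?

One longest chain: A → F → D → E → C.
It has 5 species and 4 links.

4 links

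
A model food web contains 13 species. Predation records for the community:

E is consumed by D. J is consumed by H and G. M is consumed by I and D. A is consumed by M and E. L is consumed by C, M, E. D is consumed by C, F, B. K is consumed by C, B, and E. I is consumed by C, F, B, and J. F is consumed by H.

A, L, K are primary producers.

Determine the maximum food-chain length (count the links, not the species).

One longest chain: A → M → I → J → G.
It has 5 species and 4 links.

4 links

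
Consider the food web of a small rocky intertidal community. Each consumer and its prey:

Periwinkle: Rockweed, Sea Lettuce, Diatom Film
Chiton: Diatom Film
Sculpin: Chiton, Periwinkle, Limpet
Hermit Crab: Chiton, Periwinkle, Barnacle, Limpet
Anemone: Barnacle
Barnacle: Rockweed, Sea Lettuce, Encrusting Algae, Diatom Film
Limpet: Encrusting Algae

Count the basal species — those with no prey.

4

Basal species (no prey listed): Rockweed, Sea Lettuce, Encrusting Algae, Diatom Film.
Count: 4.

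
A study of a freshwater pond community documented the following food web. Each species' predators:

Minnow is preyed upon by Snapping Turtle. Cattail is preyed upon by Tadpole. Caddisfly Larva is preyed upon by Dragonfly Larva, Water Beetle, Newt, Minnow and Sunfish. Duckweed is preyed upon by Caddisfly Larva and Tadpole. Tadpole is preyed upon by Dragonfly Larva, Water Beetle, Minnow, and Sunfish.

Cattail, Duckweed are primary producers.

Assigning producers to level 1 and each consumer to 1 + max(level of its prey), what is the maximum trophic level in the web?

4

Producers (level 1): Cattail, Duckweed.
Cattail → Tadpole → Minnow → Snapping Turtle gives Snapping Turtle level 4.
No species has a prey at level 4, so no species reaches level 5.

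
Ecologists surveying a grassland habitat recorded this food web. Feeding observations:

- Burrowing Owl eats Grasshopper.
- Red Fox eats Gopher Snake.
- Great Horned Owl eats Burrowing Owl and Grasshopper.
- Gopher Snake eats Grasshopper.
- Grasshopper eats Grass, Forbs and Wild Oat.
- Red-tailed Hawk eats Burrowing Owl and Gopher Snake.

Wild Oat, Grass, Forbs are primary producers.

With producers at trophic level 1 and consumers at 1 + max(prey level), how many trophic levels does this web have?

4

Producers (level 1): Wild Oat, Grass, Forbs.
Wild Oat → Grasshopper → Burrowing Owl → Red-tailed Hawk gives Red-tailed Hawk level 4.
No species has a prey at level 4, so no species reaches level 5.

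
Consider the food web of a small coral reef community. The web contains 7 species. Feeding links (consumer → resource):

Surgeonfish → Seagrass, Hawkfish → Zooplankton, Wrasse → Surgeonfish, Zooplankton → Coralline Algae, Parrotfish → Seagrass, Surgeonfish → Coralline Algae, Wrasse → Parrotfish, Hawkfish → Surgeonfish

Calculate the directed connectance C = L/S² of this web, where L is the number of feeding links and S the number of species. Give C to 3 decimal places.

The web has S = 7 species and L = 8 feeding links.
C = L / S² = 8 / 49 = 0.1633 ≈ 0.163.

C = 0.163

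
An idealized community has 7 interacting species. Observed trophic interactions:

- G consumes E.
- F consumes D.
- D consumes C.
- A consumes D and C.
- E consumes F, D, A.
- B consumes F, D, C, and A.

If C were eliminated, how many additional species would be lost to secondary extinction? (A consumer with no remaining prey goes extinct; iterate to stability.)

6

Remove C.
Round 1: D (all prey gone) → extinct.
Round 2: A (all prey gone), F (all prey gone) → extinct.
Round 3: E (all prey gone), B (all prey gone) → extinct.
Round 4: G (all prey gone) → extinct.
No further losses. Total secondary extinctions: 6.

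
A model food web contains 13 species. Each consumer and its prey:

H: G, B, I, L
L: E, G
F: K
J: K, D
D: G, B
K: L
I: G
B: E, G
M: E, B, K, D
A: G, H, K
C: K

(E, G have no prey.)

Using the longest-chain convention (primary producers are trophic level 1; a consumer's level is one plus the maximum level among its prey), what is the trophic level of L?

Trophic level 2

E is a producer → level 1.
L eats E (level 1); other prey at levels: G 1 → level 2.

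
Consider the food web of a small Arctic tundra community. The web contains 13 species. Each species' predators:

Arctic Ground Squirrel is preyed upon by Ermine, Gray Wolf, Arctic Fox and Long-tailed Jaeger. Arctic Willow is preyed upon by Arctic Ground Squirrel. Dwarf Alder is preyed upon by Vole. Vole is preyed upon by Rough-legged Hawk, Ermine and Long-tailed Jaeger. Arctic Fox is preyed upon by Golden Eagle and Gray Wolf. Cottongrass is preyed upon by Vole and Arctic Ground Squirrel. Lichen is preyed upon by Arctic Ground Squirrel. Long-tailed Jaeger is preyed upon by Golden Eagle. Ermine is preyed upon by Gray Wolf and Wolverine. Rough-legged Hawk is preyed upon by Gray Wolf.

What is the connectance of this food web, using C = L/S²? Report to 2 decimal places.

C = 0.11

The web has S = 13 species and L = 18 feeding links.
C = L / S² = 18 / 169 = 0.1065 ≈ 0.11.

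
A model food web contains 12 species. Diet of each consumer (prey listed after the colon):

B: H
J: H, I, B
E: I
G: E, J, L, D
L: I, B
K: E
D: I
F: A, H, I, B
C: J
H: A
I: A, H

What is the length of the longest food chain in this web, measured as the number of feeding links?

One longest chain: A → H → I → E → K.
It has 5 species and 4 links.

4 links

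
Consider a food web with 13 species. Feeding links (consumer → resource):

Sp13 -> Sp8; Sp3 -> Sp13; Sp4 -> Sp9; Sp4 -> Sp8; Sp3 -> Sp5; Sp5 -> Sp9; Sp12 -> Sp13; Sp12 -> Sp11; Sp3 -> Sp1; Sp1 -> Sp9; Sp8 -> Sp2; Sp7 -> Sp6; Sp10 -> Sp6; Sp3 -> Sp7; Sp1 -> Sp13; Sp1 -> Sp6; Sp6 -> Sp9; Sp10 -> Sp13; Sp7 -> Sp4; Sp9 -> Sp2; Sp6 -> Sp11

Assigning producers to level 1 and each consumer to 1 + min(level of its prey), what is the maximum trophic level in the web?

4

Producers (level 1): Sp2, Sp11.
Following each consumer down to its lowest-level prey: Sp2 → Sp9 → Sp1 → Sp3 (levels 1 through 4).
All prey of Sp3 (Sp1 3, Sp7 3, Sp13 3, Sp5 3) are at level 3 or above, so Sp3 is at level 1 + 3 = 4.
Every consumer has at least one prey at level 3 or below, so none exceeds level 4.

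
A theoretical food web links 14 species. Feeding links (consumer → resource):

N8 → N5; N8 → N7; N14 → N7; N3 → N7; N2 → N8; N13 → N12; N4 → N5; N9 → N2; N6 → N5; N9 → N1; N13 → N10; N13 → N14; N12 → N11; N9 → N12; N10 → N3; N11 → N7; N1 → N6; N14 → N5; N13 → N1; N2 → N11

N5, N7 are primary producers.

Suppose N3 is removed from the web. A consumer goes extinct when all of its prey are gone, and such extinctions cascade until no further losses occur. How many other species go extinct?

Remove N3.
Round 1: N10 (all prey gone) → extinct.
No further losses. Total secondary extinctions: 1.

1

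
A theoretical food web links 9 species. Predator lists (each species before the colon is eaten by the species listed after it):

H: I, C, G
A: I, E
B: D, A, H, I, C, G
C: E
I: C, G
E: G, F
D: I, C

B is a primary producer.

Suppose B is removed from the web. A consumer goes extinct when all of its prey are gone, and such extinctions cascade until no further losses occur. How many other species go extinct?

8

Remove B.
Round 1: D (all prey gone), A (all prey gone), H (all prey gone) → extinct.
Round 2: I (all prey gone) → extinct.
Round 3: C (all prey gone) → extinct.
Round 4: E (all prey gone) → extinct.
Round 5: G (all prey gone), F (all prey gone) → extinct.
No further losses. Total secondary extinctions: 8.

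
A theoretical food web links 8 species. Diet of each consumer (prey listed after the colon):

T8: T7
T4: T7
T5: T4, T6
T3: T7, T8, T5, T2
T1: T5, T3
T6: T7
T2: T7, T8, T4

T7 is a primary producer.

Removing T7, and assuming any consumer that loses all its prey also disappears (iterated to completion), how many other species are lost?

Remove T7.
Round 1: T8 (all prey gone), T4 (all prey gone), T6 (all prey gone) → extinct.
Round 2: T5 (all prey gone), T2 (all prey gone) → extinct.
Round 3: T3 (all prey gone) → extinct.
Round 4: T1 (all prey gone) → extinct.
No further losses. Total secondary extinctions: 7.

7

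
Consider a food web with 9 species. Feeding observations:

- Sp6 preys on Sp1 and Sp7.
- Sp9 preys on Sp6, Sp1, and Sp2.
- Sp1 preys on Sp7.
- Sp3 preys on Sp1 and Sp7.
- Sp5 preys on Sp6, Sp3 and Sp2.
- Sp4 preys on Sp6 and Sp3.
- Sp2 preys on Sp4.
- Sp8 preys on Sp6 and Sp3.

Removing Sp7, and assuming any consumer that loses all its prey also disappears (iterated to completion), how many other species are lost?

Remove Sp7.
Round 1: Sp1 (all prey gone) → extinct.
Round 2: Sp6 (all prey gone), Sp3 (all prey gone) → extinct.
Round 3: Sp4 (all prey gone), Sp8 (all prey gone) → extinct.
Round 4: Sp2 (all prey gone) → extinct.
Round 5: Sp5 (all prey gone), Sp9 (all prey gone) → extinct.
No further losses. Total secondary extinctions: 8.

8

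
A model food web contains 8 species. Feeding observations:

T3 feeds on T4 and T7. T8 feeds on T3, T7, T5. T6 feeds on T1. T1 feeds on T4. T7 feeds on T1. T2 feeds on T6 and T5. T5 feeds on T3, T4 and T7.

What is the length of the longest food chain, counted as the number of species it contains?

One longest chain: T4 → T1 → T7 → T3 → T5 → T8.
It has 6 species and 5 links.

6 species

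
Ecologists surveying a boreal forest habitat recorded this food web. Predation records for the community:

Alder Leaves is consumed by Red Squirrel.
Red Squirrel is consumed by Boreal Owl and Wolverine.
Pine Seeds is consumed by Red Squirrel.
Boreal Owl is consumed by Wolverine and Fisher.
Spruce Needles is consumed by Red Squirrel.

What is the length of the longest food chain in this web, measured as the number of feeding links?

One longest chain: Pine Seeds → Red Squirrel → Boreal Owl → Wolverine.
It has 4 species and 3 links.

3 links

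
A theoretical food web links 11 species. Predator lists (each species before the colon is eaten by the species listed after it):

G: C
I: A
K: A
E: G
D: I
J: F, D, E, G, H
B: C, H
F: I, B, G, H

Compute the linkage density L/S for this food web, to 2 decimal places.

L/S = 1.45

There are L = 16 links among S = 11 species.
L/S = 16/11 = 1.4545 ≈ 1.45.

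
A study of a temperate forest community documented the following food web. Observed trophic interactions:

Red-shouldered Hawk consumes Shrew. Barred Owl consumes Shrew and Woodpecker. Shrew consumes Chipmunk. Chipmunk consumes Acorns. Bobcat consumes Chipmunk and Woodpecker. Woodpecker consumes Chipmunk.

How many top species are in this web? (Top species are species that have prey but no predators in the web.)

Top species (has prey, but nothing eats it): Barred Owl, Red-shouldered Hawk, Bobcat.
Count: 3.

3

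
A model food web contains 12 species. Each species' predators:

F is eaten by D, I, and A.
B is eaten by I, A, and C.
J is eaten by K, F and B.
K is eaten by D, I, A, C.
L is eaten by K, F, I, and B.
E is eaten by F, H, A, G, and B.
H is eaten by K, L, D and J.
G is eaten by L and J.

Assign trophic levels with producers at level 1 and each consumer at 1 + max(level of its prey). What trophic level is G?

E is a producer → level 1.
G eats E → level 2.

Trophic level 2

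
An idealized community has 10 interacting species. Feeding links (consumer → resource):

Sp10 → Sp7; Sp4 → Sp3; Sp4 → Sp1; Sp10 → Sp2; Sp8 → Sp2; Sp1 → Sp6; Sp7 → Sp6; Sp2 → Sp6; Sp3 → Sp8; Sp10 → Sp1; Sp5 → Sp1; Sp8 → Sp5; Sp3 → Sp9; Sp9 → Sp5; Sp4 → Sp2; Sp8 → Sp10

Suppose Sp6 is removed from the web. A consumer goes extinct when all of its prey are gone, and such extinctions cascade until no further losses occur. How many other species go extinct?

9

Remove Sp6.
Round 1: Sp7 (all prey gone), Sp2 (all prey gone), Sp1 (all prey gone) → extinct.
Round 2: Sp10 (all prey gone), Sp5 (all prey gone) → extinct.
Round 3: Sp9 (all prey gone), Sp8 (all prey gone) → extinct.
Round 4: Sp3 (all prey gone) → extinct.
Round 5: Sp4 (all prey gone) → extinct.
No further losses. Total secondary extinctions: 9.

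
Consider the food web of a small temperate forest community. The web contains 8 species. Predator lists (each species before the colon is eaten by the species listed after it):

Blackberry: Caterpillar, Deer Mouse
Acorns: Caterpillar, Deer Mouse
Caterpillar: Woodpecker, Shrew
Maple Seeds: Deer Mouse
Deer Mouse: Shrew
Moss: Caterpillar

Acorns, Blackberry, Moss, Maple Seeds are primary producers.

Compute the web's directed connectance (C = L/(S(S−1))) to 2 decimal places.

The web has S = 8 species and L = 9 feeding links.
C = L / (S(S−1)) = 9 / 56 = 0.1607 ≈ 0.16.

C = 0.16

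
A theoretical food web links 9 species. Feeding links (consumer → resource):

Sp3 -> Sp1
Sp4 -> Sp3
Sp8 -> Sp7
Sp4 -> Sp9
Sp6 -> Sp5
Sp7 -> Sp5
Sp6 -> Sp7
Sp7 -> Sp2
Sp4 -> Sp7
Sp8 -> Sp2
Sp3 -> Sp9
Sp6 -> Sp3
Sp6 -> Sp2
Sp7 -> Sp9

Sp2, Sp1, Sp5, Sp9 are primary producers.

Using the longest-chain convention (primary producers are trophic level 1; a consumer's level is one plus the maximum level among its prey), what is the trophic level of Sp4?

Trophic level 3

Sp1 is a producer → level 1.
Sp3 eats Sp1 (level 1); other prey at levels: Sp9 1 → level 2.
Sp4 eats Sp3 (level 2); other prey at levels: Sp9 1, Sp7 2 → level 3.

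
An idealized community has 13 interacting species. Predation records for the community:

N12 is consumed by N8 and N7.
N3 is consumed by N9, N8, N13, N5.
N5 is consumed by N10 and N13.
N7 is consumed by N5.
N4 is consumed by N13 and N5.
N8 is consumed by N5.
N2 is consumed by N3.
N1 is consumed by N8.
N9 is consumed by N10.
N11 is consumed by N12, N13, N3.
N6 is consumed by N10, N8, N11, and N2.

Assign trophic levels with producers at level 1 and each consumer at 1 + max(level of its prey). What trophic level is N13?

Trophic level 6

N6 is a producer → level 1.
N11 eats N6 → level 2.
N12 eats N11 → level 3.
N8 eats N12 (level 3); other prey at levels: N1 1, N6 1, N3 3 → level 4.
N5 eats N8 (level 4); other prey at levels: N4 1, N3 3, N7 4 → level 5.
N13 eats N5 (level 5); other prey at levels: N4 1, N11 2, N3 3 → level 6.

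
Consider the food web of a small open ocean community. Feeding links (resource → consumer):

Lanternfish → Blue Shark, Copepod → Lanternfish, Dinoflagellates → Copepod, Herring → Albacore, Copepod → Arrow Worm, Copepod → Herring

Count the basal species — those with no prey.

Basal species (no prey listed): Dinoflagellates.
Count: 1.

1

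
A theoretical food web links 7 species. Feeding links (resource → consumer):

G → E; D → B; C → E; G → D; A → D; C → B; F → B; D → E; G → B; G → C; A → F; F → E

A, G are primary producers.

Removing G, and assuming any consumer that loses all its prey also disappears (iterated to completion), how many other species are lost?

Remove G.
Round 1: C (all prey gone) → extinct.
No further losses. Total secondary extinctions: 1.

1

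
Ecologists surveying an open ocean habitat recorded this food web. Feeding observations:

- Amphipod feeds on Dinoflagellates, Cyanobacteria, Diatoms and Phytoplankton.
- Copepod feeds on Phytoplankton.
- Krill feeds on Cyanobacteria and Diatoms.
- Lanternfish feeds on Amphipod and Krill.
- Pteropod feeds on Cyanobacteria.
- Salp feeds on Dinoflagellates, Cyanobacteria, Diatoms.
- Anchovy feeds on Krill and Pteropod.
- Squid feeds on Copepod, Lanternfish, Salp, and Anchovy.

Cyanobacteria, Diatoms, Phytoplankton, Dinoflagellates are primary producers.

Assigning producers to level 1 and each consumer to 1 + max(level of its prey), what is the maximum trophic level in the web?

4

Producers (level 1): Cyanobacteria, Diatoms, Phytoplankton, Dinoflagellates.
Cyanobacteria → Amphipod → Lanternfish → Squid gives Squid level 4.
No species has a prey at level 4, so no species reaches level 5.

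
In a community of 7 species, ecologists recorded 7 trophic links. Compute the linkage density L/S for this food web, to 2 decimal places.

L/S = 1.00

There are L = 7 links among S = 7 species.
L/S = 7/7 = 1.0000 ≈ 1.00.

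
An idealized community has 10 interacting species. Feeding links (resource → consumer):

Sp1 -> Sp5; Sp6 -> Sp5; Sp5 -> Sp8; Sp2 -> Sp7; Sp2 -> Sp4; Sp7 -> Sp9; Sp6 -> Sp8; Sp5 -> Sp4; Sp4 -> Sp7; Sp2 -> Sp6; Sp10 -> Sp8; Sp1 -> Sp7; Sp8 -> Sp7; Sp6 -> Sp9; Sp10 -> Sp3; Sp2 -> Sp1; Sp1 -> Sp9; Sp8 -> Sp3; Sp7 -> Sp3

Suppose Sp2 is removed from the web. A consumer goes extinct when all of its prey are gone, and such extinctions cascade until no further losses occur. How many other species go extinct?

4

Remove Sp2.
Round 1: Sp6 (all prey gone), Sp1 (all prey gone) → extinct.
Round 2: Sp5 (all prey gone) → extinct.
Round 3: Sp4 (all prey gone) → extinct.
No further losses. Total secondary extinctions: 4.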